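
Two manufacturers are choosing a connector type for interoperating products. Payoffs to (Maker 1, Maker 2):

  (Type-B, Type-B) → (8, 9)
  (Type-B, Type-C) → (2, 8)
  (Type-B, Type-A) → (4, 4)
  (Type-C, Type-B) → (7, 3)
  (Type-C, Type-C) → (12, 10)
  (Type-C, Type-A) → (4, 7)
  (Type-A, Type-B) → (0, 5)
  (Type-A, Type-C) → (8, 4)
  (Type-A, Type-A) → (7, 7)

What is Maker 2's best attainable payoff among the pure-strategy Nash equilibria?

Both Type-B is a pure NE (Maker 1: 8 ≥ 7; Maker 2: 9 ≥ 8). Maker 2 gets 9.
Both Type-C is a pure NE (Maker 1: 12 ≥ 8; Maker 2: 10 ≥ 7). Maker 2 gets 10.
Both Type-A is a pure NE (Maker 1: 7 ≥ 4; Maker 2: 7 ≥ 5). Maker 2 gets 7.
Every other cell has a profitable deviation for at least one player. Highest of {9, 10, 7} is 10.

10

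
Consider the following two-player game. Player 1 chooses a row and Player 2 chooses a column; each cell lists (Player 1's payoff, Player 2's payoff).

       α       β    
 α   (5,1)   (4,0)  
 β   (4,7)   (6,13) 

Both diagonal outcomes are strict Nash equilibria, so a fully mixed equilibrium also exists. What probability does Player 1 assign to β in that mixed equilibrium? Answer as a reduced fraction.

Player 1's mix p on α must make Player 2 indifferent between α and β.
Player 2's payoff from α: 1p + 7(1−p). From β: 0p + 13(1−p).
Set equal: 1p = 6(1−p) → p = 6/7.
Probability on β is 1 − 6/7 = 1/7.

1/7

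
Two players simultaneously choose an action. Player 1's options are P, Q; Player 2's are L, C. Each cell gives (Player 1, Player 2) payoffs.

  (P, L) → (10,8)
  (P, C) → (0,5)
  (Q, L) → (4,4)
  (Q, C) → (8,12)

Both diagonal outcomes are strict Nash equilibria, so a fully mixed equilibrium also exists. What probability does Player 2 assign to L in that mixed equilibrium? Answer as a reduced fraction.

Player 2's mix q on L must make Player 1 indifferent between P and Q.
Player 1's payoff from P: 10q + 0(1−q). From Q: 4q + 8(1−q).
Set equal: 6q = 8(1−q) → q = 8/14 = 4/7.

4/7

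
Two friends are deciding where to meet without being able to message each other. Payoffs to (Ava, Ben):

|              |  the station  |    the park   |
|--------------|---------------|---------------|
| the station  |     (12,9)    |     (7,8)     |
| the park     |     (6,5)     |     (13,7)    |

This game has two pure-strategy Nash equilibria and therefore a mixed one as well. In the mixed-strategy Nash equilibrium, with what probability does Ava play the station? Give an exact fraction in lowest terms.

2/3

Ava's mix p on the station must make Ben indifferent between the station and the park.
Ben's payoff from the station: 9p + 5(1−p). From the park: 8p + 7(1−p).
Set equal: 1p = 2(1−p) → p = 2/3.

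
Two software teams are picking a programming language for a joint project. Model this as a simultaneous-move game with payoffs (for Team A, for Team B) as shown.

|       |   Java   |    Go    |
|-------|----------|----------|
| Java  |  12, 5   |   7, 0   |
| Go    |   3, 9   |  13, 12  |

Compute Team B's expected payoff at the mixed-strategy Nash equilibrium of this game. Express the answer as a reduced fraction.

15/2

Team A mixes with probability p on Java, chosen so Team B is indifferent: 5p + 9(1−p) = 0p + 12(1−p) gives p = 3/8.
Team B's expected payoff is 5·3/8 + 9·5/8 = 15/2.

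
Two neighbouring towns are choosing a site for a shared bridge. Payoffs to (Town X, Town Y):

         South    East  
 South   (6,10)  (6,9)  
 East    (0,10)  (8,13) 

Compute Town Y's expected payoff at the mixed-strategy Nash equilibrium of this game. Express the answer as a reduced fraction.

10

Town X mixes with probability p on South, chosen so Town Y is indifferent: 10p + 10(1−p) = 9p + 13(1−p) gives p = 3/4.
Town Y's expected payoff is 10·3/4 + 10·1/4 = 10.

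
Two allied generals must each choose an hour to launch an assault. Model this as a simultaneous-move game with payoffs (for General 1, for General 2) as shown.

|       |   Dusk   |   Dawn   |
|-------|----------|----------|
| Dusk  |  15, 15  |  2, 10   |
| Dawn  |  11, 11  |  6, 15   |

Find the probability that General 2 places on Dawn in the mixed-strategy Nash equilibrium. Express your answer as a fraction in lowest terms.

1/2

General 2's mix q on Dusk must make General 1 indifferent between Dusk and Dawn.
General 1's payoff from Dusk: 15q + 2(1−q). From Dawn: 11q + 6(1−q).
Set equal: 4q = 4(1−q) → q = 4/8 = 1/2.
Probability on Dawn is 1 − 1/2 = 1/2.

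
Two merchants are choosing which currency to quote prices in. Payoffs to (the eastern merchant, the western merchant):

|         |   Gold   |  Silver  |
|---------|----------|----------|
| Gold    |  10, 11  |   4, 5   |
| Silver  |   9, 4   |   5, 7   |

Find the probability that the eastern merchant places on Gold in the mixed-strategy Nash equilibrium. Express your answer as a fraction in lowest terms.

1/3

The eastern merchant's mix p on Gold must make the western merchant indifferent between Gold and Silver.
The western merchant's payoff from Gold: 11p + 4(1−p). From Silver: 5p + 7(1−p).
Set equal: 6p = 3(1−p) → p = 3/9 = 1/3.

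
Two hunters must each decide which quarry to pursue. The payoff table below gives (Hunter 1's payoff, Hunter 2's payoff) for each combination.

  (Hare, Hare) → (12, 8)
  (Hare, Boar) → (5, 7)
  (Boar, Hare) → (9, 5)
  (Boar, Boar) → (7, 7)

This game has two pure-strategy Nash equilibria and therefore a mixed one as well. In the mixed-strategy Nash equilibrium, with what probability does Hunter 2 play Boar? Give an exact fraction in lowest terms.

3/5

Hunter 2's mix q on Hare must make Hunter 1 indifferent between Hare and Boar.
Hunter 1's payoff from Hare: 12q + 5(1−q). From Boar: 9q + 7(1−q).
Set equal: 3q = 2(1−q) → q = 2/5.
Probability on Boar is 1 − 2/5 = 3/5.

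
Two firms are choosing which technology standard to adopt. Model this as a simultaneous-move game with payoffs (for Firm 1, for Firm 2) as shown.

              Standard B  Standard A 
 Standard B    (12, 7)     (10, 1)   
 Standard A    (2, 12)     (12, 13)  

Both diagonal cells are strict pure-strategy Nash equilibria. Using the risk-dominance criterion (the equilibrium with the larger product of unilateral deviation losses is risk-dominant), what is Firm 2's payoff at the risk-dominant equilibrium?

7

At both Standard B: Firm 1 loses 12 − 2 = 10 by deviating; Firm 2 loses 7 − 1 = 6. Product = 10·6 = 60.
At both Standard A: Firm 1 loses 12 − 10 = 2 by deviating; Firm 2 loses 13 − 12 = 1. Product = 2·1 = 2.
60 > 2, so both Standard B is risk-dominant. Firm 2's payoff there is 7.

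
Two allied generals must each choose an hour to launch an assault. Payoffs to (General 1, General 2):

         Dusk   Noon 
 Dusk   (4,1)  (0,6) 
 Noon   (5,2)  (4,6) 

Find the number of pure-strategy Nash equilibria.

Both Noon: General 1 gets 4 (best alternative 0); General 2 gets 6 (best alternative 2). Neither deviates — NE.
Both Dusk is not a NE: General 1 would switch to Noon (5 > 4).
No other cell survives both best-response checks, so there is 1 pure NE.

1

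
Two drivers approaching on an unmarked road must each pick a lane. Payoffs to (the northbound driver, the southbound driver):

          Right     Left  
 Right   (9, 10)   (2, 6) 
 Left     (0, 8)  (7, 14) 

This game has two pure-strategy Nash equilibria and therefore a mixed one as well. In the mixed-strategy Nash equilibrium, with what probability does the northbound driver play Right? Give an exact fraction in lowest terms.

The northbound driver's mix p on Right must make the southbound driver indifferent between Right and Left.
The southbound driver's payoff from Right: 10p + 8(1−p). From Left: 6p + 14(1−p).
Set equal: 4p = 6(1−p) → p = 6/10 = 3/5.

3/5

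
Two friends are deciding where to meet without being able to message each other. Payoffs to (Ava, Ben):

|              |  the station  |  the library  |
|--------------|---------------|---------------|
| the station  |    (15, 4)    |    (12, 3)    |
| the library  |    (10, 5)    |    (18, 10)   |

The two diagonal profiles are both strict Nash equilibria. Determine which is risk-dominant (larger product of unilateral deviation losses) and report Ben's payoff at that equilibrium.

10

At both the station: Ava loses 15 − 10 = 5 by deviating; Ben loses 4 − 3 = 1. Product = 5·1 = 5.
At both the library: Ava loses 18 − 12 = 6 by deviating; Ben loses 10 − 5 = 5. Product = 6·5 = 30.
30 > 5, so both the library is risk-dominant. Ben's payoff there is 10.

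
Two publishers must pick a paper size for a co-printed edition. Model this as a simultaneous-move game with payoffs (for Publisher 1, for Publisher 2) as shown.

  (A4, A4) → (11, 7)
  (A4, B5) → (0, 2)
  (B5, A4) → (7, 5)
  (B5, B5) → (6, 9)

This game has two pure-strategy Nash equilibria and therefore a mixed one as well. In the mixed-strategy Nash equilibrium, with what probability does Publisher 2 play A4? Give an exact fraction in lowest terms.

3/5

Publisher 2's mix q on A4 must make Publisher 1 indifferent between A4 and B5.
Publisher 1's payoff from A4: 11q + 0(1−q). From B5: 7q + 6(1−q).
Set equal: 4q = 6(1−q) → q = 6/10 = 3/5.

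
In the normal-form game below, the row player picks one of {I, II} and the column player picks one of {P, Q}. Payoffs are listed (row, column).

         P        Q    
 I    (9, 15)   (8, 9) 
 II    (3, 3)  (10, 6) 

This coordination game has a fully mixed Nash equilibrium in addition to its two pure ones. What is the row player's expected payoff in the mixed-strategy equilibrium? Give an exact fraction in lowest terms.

33/4

The column player mixes with probability q on P, chosen so the row player is indifferent: 9q + 8(1−q) = 3q + 10(1−q) gives q = 1/4.
The row player's expected payoff (from either row, since indifferent) is 9·1/4 + 8·3/4 = 33/4.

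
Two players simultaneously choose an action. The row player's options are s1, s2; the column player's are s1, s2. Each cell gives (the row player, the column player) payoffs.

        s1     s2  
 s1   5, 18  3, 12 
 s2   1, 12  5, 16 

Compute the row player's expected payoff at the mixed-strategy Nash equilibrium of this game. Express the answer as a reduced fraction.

The column player mixes with probability q on s1, chosen so the row player is indifferent: 5q + 3(1−q) = 1q + 5(1−q) gives q = 1/3.
The row player's expected payoff (from either row, since indifferent) is 5·1/3 + 3·2/3 = 11/3.

11/3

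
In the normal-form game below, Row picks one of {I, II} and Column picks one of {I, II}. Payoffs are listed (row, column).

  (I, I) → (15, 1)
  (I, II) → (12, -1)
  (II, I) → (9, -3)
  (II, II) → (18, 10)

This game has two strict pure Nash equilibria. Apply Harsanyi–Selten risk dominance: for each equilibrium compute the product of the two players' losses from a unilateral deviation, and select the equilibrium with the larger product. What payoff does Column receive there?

At both I: Row loses 15 − 9 = 6 by deviating; Column loses 1 − (-1) = 2. Product = 6·2 = 12.
At both II: Row loses 18 − 12 = 6 by deviating; Column loses 10 − (-3) = 13. Product = 6·13 = 78.
78 > 12, so both II is risk-dominant. Column's payoff there is 10.

10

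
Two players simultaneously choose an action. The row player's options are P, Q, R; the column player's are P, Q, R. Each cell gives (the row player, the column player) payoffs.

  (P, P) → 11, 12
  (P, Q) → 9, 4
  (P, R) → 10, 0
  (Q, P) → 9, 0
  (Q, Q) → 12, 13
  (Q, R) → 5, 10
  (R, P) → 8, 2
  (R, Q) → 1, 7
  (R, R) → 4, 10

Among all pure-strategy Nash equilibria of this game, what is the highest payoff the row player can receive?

Both P is a pure NE (the row player: 11 ≥ 9; the column player: 12 ≥ 4). The row player gets 11.
Both Q is a pure NE (the row player: 12 ≥ 9; the column player: 13 ≥ 10). The row player gets 12.
Every other cell has a profitable deviation for at least one player. Highest of {11, 12} is 12.

12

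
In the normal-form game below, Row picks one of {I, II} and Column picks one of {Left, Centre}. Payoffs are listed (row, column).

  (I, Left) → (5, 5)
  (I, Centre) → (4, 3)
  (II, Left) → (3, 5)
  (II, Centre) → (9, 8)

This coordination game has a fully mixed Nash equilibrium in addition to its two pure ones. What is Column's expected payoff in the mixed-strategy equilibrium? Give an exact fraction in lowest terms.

Row mixes with probability p on I, chosen so Column is indifferent: 5p + 5(1−p) = 3p + 8(1−p) gives p = 3/5.
Column's expected payoff is 5·3/5 + 5·2/5 = 5.

5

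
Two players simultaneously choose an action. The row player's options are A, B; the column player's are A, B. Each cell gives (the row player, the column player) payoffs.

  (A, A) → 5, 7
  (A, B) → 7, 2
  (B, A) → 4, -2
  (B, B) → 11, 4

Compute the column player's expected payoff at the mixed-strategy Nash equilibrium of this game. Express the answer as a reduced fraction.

The row player mixes with probability p on A, chosen so the column player is indifferent: 7p + (-2)(1−p) = 2p + 4(1−p) gives p = 6/11.
The column player's expected payoff is 7·6/11 + (-2)·5/11 = 32/11.

32/11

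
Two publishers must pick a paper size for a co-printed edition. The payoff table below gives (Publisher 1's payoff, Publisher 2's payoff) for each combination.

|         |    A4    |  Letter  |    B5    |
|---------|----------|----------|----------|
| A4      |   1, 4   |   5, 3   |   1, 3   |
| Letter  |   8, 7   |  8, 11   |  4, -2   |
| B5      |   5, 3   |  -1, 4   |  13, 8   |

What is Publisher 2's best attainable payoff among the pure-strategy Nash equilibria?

11

Both Letter is a pure NE (Publisher 1: 8 ≥ 5; Publisher 2: 11 ≥ 7). Publisher 2 gets 11.
Both B5 is a pure NE (Publisher 1: 13 ≥ 4; Publisher 2: 8 ≥ 4). Publisher 2 gets 8.
Every other cell has a profitable deviation for at least one player. Highest of {11, 8} is 11.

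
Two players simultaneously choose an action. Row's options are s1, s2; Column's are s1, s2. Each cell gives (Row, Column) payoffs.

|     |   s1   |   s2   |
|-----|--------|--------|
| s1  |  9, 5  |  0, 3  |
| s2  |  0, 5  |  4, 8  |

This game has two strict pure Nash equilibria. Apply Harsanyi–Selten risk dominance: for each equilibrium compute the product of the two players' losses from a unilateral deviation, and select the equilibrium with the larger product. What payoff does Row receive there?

9

At both s1: Row loses 9 − 0 = 9 by deviating; Column loses 5 − 3 = 2. Product = 9·2 = 18.
At both s2: Row loses 4 − 0 = 4 by deviating; Column loses 8 − 5 = 3. Product = 4·3 = 12.
18 > 12, so both s1 is risk-dominant. Row's payoff there is 9.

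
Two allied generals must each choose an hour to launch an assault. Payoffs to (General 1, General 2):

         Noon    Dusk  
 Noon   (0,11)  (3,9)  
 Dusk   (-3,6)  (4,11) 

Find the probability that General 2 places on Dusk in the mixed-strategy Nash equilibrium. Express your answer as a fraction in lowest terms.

General 2's mix q on Noon must make General 1 indifferent between Noon and Dusk.
General 1's payoff from Noon: 0q + 3(1−q). From Dusk: (-3)q + 4(1−q).
Set equal: 3q = 1(1−q) → q = 1/4.
Probability on Dusk is 1 − 1/4 = 3/4.

3/4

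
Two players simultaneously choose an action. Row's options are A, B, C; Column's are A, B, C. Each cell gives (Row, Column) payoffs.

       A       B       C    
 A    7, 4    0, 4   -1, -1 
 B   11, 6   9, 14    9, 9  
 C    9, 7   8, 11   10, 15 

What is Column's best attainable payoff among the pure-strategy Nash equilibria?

15

Both B is a pure NE (Row: 9 ≥ 8; Column: 14 ≥ 9). Column gets 14.
Both C is a pure NE (Row: 10 ≥ 9; Column: 15 ≥ 11). Column gets 15.
Every other cell has a profitable deviation for at least one player. Highest of {14, 15} is 15.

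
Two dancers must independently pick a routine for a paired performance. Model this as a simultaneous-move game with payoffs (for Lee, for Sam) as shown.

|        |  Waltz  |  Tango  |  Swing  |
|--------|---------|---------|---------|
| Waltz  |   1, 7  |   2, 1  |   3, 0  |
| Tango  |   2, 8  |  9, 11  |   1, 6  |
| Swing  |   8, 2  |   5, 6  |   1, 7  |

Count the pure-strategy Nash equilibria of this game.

1

Both Tango: Lee gets 9 (best alternative 5); Sam gets 11 (best alternative 8). Neither deviates — NE.
Both Waltz is not a NE: Lee would switch to Swing (8 > 1).
No other cell survives both best-response checks, so there is 1 pure NE.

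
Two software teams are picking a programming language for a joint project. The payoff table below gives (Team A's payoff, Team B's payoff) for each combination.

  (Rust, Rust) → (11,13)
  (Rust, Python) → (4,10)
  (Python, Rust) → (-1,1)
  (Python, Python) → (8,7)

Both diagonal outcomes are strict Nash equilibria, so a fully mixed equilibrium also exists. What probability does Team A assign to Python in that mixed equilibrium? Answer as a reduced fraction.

1/3

Team A's mix p on Rust must make Team B indifferent between Rust and Python.
Team B's payoff from Rust: 13p + 1(1−p). From Python: 10p + 7(1−p).
Set equal: 3p = 6(1−p) → p = 6/9 = 2/3.
Probability on Python is 1 − 2/3 = 1/3.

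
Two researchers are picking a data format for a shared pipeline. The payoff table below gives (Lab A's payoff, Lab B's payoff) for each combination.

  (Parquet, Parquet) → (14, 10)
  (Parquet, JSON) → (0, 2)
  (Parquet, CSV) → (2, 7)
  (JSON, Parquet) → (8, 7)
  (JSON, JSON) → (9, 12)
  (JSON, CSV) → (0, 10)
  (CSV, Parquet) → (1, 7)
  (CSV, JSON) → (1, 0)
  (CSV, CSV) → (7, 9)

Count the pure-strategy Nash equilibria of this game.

Both Parquet: Lab A gets 14 (best alternative 8); Lab B gets 10 (best alternative 7). Neither deviates — NE.
Both JSON: Lab A gets 9 (best alternative 1); Lab B gets 12 (best alternative 10). Neither deviates — NE.
Both CSV: Lab A gets 7 (best alternative 2); Lab B gets 9 (best alternative 7). Neither deviates — NE.
(CSV, JSON) is not a NE: Lab A would switch to JSON (9 > 1).
No other cell survives both best-response checks, so there are 3 pure NE.

3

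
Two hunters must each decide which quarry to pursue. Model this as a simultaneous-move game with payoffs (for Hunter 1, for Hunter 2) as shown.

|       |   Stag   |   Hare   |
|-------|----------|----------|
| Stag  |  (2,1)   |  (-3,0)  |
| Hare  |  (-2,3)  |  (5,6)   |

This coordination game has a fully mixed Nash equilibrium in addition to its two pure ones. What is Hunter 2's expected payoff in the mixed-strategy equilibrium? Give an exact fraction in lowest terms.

Hunter 1 mixes with probability p on Stag, chosen so Hunter 2 is indifferent: 1p + 3(1−p) = 0p + 6(1−p) gives p = 3/4.
Hunter 2's expected payoff is 1·3/4 + 3·1/4 = 3/2.

3/2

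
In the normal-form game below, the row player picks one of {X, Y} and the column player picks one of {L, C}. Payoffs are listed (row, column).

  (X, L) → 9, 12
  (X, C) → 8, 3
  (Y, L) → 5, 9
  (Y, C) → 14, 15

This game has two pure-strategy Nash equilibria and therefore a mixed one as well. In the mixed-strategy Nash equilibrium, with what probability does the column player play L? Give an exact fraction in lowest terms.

The column player's mix q on L must make the row player indifferent between X and Y.
The row player's payoff from X: 9q + 8(1−q). From Y: 5q + 14(1−q).
Set equal: 4q = 6(1−q) → q = 6/10 = 3/5.

3/5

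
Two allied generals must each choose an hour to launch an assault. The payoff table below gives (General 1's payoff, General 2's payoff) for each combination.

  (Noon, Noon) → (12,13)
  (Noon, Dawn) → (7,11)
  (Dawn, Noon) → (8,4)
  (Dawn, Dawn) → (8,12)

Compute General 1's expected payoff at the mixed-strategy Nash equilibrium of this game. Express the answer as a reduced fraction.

8

General 2 mixes with probability q on Noon, chosen so General 1 is indifferent: 12q + 7(1−q) = 8q + 8(1−q) gives q = 1/5.
General 1's expected payoff (from either row, since indifferent) is 12·1/5 + 7·4/5 = 8.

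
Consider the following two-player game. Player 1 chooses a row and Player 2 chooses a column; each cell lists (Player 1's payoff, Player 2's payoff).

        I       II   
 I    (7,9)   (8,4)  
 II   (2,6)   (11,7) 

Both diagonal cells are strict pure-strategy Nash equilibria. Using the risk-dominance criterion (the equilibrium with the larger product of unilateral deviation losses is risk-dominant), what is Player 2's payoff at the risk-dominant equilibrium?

At both I: Player 1 loses 7 − 2 = 5 by deviating; Player 2 loses 9 − 4 = 5. Product = 5·5 = 25.
At both II: Player 1 loses 11 − 8 = 3 by deviating; Player 2 loses 7 − 6 = 1. Product = 3·1 = 3.
25 > 3, so both I is risk-dominant. Player 2's payoff there is 9.

9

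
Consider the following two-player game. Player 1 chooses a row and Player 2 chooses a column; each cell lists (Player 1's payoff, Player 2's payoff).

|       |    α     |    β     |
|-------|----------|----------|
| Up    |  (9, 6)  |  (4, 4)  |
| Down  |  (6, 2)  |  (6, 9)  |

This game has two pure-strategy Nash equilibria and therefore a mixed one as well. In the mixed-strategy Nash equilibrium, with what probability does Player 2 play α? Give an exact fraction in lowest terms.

Player 2's mix q on α must make Player 1 indifferent between Up and Down.
Player 1's payoff from Up: 9q + 4(1−q). From Down: 6q + 6(1−q).
Set equal: 3q = 2(1−q) → q = 2/5.

2/5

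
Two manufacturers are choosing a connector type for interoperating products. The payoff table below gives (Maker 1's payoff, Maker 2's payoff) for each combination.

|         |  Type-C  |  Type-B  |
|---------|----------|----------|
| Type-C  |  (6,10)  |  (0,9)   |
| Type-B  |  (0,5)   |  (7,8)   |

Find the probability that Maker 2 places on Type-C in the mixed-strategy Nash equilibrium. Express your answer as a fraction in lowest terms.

Maker 2's mix q on Type-C must make Maker 1 indifferent between Type-C and Type-B.
Maker 1's payoff from Type-C: 6q + 0(1−q). From Type-B: 0q + 7(1−q).
Set equal: 6q = 7(1−q) → q = 7/13.

7/13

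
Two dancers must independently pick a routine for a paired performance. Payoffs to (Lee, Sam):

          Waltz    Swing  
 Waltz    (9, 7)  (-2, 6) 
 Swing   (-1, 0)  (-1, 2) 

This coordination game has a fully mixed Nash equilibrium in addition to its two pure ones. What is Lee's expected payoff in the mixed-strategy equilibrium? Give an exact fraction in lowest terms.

Sam mixes with probability q on Waltz, chosen so Lee is indifferent: 9q + (-2)(1−q) = (-1)q + (-1)(1−q) gives q = 1/11.
Lee's expected payoff (from either row, since indifferent) is 9·1/11 + (-2)·10/11 = -1.

-1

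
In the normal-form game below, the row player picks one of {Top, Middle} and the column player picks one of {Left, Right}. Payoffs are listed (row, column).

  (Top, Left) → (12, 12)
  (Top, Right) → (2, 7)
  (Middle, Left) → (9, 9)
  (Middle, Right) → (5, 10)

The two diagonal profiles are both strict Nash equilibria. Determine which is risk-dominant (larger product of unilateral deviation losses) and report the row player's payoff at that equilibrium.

12

At (Top, Left): the row player loses 12 − 9 = 3 by deviating; the column player loses 12 − 7 = 5. Product = 3·5 = 15.
At (Middle, Right): the row player loses 5 − 2 = 3 by deviating; the column player loses 10 − 9 = 1. Product = 3·1 = 3.
15 > 3, so (Top, Left) is risk-dominant. The row player's payoff there is 12.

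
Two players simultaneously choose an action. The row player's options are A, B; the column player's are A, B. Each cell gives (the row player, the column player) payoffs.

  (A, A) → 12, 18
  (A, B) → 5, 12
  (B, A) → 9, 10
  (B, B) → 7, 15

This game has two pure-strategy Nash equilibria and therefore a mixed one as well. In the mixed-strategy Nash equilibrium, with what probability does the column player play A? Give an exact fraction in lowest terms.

The column player's mix q on A must make the row player indifferent between A and B.
The row player's payoff from A: 12q + 5(1−q). From B: 9q + 7(1−q).
Set equal: 3q = 2(1−q) → q = 2/5.

2/5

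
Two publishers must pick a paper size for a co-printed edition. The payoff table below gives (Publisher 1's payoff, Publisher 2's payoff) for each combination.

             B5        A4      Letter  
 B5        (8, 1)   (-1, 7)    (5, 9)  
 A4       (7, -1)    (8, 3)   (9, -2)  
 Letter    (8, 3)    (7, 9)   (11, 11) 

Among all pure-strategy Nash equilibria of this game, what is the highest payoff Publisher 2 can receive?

Both A4 is a pure NE (Publisher 1: 8 ≥ 7; Publisher 2: 3 ≥ -1). Publisher 2 gets 3.
Both Letter is a pure NE (Publisher 1: 11 ≥ 9; Publisher 2: 11 ≥ 9). Publisher 2 gets 11.
Every other cell has a profitable deviation for at least one player. Highest of {3, 11} is 11.

11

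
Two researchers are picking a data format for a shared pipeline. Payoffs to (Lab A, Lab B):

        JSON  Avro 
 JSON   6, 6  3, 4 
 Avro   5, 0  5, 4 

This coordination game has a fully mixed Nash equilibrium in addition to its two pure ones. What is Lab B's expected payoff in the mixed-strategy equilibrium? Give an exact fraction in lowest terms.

4

Lab A mixes with probability p on JSON, chosen so Lab B is indifferent: 6p + 0(1−p) = 4p + 4(1−p) gives p = 2/3.
Lab B's expected payoff is 6·2/3 + 0·1/3 = 4.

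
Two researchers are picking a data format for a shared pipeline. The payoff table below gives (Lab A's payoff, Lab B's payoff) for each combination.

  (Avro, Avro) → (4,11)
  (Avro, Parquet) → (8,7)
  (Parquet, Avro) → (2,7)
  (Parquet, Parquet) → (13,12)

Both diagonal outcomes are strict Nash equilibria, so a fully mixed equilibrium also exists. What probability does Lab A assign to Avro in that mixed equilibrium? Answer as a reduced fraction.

Lab A's mix p on Avro must make Lab B indifferent between Avro and Parquet.
Lab B's payoff from Avro: 11p + 7(1−p). From Parquet: 7p + 12(1−p).
Set equal: 4p = 5(1−p) → p = 5/9.

5/9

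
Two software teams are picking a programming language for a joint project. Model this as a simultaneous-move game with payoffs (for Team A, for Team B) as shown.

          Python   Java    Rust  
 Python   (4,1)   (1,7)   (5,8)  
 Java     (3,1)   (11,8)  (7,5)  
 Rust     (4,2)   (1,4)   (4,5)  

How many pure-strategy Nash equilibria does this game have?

Both Java: Team A gets 11 (best alternative 1); Team B gets 8 (best alternative 5). Neither deviates — NE.
Both Python is not a NE: Team B would switch to Rust (8 > 1).
No other cell survives both best-response checks, so there is 1 pure NE.

1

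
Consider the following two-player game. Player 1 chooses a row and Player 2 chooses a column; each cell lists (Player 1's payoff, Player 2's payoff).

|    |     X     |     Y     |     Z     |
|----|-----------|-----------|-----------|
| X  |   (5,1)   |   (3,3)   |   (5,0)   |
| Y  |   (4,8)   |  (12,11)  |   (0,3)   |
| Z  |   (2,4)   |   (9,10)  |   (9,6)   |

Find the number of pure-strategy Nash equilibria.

Both Y: Player 1 gets 12 (best alternative 9); Player 2 gets 11 (best alternative 8). Neither deviates — NE.
Both Z is not a NE: Player 2 would switch to Y (10 > 6).
No other cell survives both best-response checks, so there is 1 pure NE.

1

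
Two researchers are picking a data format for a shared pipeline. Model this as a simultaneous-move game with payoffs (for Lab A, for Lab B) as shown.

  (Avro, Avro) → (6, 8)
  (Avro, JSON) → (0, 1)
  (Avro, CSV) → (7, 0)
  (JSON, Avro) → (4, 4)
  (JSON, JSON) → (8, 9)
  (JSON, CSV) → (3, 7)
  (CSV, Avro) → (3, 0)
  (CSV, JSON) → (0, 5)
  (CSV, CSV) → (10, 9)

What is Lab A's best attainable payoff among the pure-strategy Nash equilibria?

Both Avro is a pure NE (Lab A: 6 ≥ 4; Lab B: 8 ≥ 1). Lab A gets 6.
Both JSON is a pure NE (Lab A: 8 ≥ 0; Lab B: 9 ≥ 7). Lab A gets 8.
Both CSV is a pure NE (Lab A: 10 ≥ 7; Lab B: 9 ≥ 5). Lab A gets 10.
Every other cell has a profitable deviation for at least one player. Highest of {6, 8, 10} is 10.

10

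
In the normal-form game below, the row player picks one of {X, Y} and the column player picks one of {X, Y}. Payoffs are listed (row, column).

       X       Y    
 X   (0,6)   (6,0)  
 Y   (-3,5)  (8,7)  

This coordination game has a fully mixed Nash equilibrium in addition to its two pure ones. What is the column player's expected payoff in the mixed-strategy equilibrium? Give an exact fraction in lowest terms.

The row player mixes with probability p on X, chosen so the column player is indifferent: 6p + 5(1−p) = 0p + 7(1−p) gives p = 1/4.
The column player's expected payoff is 6·1/4 + 5·3/4 = 21/4.

21/4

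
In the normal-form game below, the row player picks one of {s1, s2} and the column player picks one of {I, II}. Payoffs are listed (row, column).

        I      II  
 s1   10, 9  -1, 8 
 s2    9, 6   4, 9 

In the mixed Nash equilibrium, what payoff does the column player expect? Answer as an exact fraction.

33/4

The row player mixes with probability p on s1, chosen so the column player is indifferent: 9p + 6(1−p) = 8p + 9(1−p) gives p = 3/4.
The column player's expected payoff is 9·3/4 + 6·1/4 = 33/4.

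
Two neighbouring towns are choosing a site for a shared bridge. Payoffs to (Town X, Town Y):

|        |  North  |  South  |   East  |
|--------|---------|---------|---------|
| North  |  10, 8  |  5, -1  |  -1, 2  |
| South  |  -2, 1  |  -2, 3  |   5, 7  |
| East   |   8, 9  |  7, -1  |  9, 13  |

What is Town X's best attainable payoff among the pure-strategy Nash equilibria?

10

Both North is a pure NE (Town X: 10 ≥ 8; Town Y: 8 ≥ 2). Town X gets 10.
Both East is a pure NE (Town X: 9 ≥ 5; Town Y: 13 ≥ 9). Town X gets 9.
Every other cell has a profitable deviation for at least one player. Highest of {10, 9} is 10.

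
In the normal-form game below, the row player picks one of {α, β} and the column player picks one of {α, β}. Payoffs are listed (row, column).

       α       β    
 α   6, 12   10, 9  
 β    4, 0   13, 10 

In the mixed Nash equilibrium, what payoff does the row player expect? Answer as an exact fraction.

38/5

The column player mixes with probability q on α, chosen so the row player is indifferent: 6q + 10(1−q) = 4q + 13(1−q) gives q = 3/5.
The row player's expected payoff (from either row, since indifferent) is 6·3/5 + 10·2/5 = 38/5.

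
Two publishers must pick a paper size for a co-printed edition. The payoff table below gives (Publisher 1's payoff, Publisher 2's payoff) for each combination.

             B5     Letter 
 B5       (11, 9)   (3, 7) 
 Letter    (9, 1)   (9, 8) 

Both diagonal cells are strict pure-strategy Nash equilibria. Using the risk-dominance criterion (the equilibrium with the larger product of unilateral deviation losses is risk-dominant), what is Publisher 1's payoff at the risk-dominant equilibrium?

At both B5: Publisher 1 loses 11 − 9 = 2 by deviating; Publisher 2 loses 9 − 7 = 2. Product = 2·2 = 4.
At both Letter: Publisher 1 loses 9 − 3 = 6 by deviating; Publisher 2 loses 8 − 1 = 7. Product = 6·7 = 42.
42 > 4, so both Letter is risk-dominant. Publisher 1's payoff there is 9.

9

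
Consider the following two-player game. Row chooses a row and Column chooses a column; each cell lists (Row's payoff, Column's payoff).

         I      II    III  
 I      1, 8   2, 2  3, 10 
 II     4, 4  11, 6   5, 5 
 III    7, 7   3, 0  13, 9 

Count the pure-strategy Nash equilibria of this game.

Both II: Row gets 11 (best alternative 3); Column gets 6 (best alternative 5). Neither deviates — NE.
Both III: Row gets 13 (best alternative 5); Column gets 9 (best alternative 7). Neither deviates — NE.
Both I is not a NE: Row would switch to III (7 > 1).
No other cell survives both best-response checks, so there are 2 pure NE.

2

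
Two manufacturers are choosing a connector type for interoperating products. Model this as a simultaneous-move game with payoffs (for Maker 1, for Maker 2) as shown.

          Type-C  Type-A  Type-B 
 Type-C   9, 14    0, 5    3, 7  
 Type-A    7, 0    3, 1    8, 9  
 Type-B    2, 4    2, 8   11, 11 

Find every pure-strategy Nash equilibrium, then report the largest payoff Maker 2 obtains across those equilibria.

14

Both Type-C is a pure NE (Maker 1: 9 ≥ 7; Maker 2: 14 ≥ 7). Maker 2 gets 14.
Both Type-B is a pure NE (Maker 1: 11 ≥ 8; Maker 2: 11 ≥ 8). Maker 2 gets 11.
Every other cell has a profitable deviation for at least one player. Highest of {14, 11} is 14.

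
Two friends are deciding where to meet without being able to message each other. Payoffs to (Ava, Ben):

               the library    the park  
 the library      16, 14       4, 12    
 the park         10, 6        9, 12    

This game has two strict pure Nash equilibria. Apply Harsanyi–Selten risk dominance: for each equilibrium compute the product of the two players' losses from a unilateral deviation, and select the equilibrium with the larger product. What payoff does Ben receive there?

At both the library: Ava loses 16 − 10 = 6 by deviating; Ben loses 14 − 12 = 2. Product = 6·2 = 12.
At both the park: Ava loses 9 − 4 = 5 by deviating; Ben loses 12 − 6 = 6. Product = 5·6 = 30.
30 > 12, so both the park is risk-dominant. Ben's payoff there is 12.

12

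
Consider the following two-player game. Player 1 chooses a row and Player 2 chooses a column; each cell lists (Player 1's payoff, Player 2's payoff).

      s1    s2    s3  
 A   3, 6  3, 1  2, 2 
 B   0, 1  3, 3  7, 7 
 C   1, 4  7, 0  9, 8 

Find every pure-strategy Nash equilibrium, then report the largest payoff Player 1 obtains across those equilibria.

(A, s1) is a pure NE (Player 1: 3 ≥ 1; Player 2: 6 ≥ 2). Player 1 gets 3.
(C, s3) is a pure NE (Player 1: 9 ≥ 7; Player 2: 8 ≥ 4). Player 1 gets 9.
Every other cell has a profitable deviation for at least one player. Highest of {3, 9} is 9.

9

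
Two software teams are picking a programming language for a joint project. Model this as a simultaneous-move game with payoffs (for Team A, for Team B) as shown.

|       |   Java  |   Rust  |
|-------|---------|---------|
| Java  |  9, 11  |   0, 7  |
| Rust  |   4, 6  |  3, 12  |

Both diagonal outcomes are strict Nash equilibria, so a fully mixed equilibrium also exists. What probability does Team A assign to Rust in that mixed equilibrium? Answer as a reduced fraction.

2/5

Team A's mix p on Java must make Team B indifferent between Java and Rust.
Team B's payoff from Java: 11p + 6(1−p). From Rust: 7p + 12(1−p).
Set equal: 4p = 6(1−p) → p = 6/10 = 3/5.
Probability on Rust is 1 − 3/5 = 2/5.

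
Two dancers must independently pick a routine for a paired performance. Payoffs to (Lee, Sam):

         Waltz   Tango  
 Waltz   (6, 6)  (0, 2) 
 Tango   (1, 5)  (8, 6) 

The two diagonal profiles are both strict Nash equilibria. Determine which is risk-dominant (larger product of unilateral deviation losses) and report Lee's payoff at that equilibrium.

At both Waltz: Lee loses 6 − 1 = 5 by deviating; Sam loses 6 − 2 = 4. Product = 5·4 = 20.
At both Tango: Lee loses 8 − 0 = 8 by deviating; Sam loses 6 − 5 = 1. Product = 8·1 = 8.
20 > 8, so both Waltz is risk-dominant. Lee's payoff there is 6.

6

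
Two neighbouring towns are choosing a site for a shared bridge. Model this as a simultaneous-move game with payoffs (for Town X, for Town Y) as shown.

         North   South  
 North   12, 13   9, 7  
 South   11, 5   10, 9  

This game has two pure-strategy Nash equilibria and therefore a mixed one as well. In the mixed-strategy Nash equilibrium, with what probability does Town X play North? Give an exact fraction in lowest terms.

Town X's mix p on North must make Town Y indifferent between North and South.
Town Y's payoff from North: 13p + 5(1−p). From South: 7p + 9(1−p).
Set equal: 6p = 4(1−p) → p = 4/10 = 2/5.

2/5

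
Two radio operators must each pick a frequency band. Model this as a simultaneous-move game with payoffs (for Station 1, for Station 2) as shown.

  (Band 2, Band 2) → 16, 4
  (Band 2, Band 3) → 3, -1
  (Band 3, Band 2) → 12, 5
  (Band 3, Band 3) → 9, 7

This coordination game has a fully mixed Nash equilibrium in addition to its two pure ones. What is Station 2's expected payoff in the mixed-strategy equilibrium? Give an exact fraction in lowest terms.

33/7

Station 1 mixes with probability p on Band 2, chosen so Station 2 is indifferent: 4p + 5(1−p) = (-1)p + 7(1−p) gives p = 2/7.
Station 2's expected payoff is 4·2/7 + 5·5/7 = 33/7.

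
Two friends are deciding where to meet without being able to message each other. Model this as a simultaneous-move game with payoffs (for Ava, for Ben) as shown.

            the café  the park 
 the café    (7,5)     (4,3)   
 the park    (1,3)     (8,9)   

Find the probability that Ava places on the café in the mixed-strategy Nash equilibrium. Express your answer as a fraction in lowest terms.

3/4

Ava's mix p on the café must make Ben indifferent between the café and the park.
Ben's payoff from the café: 5p + 3(1−p). From the park: 3p + 9(1−p).
Set equal: 2p = 6(1−p) → p = 6/8 = 3/4.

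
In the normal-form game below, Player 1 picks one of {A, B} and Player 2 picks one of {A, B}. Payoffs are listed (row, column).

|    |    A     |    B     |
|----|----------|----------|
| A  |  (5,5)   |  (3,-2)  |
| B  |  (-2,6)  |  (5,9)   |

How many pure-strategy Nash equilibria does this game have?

2

Both A: Player 1 gets 5 (best alternative -2); Player 2 gets 5 (best alternative -2). Neither deviates — NE.
Both B: Player 1 gets 5 (best alternative 3); Player 2 gets 9 (best alternative 6). Neither deviates — NE.
(A, B) is not a NE: Player 1 would switch to B (5 > 3).
No other cell survives both best-response checks, so there are 2 pure NE.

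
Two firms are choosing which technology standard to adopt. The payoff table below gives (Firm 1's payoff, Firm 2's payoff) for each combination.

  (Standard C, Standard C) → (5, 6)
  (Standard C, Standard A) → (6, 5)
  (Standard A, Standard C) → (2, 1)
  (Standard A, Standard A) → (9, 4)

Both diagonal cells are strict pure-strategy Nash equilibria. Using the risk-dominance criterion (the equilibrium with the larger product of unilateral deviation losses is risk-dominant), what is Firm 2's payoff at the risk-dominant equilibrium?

At both Standard C: Firm 1 loses 5 − 2 = 3 by deviating; Firm 2 loses 6 − 5 = 1. Product = 3·1 = 3.
At both Standard A: Firm 1 loses 9 − 6 = 3 by deviating; Firm 2 loses 4 − 1 = 3. Product = 3·3 = 9.
9 > 3, so both Standard A is risk-dominant. Firm 2's payoff there is 4.

4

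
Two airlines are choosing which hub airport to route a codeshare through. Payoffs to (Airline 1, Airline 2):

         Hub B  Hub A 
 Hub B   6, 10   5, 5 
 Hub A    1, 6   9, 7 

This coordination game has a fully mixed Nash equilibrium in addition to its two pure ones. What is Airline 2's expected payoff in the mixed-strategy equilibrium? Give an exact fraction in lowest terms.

20/3

Airline 1 mixes with probability p on Hub B, chosen so Airline 2 is indifferent: 10p + 6(1−p) = 5p + 7(1−p) gives p = 1/6.
Airline 2's expected payoff is 10·1/6 + 6·5/6 = 20/3.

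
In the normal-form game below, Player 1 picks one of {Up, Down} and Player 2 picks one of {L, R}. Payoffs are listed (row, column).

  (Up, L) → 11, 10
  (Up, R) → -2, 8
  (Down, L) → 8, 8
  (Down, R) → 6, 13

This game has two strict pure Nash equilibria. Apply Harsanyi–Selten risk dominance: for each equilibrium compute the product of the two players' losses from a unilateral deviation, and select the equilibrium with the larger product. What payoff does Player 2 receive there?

At (Up, L): Player 1 loses 11 − 8 = 3 by deviating; Player 2 loses 10 − 8 = 2. Product = 3·2 = 6.
At (Down, R): Player 1 loses 6 − (-2) = 8 by deviating; Player 2 loses 13 − 8 = 5. Product = 8·5 = 40.
40 > 6, so (Down, R) is risk-dominant. Player 2's payoff there is 13.

13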